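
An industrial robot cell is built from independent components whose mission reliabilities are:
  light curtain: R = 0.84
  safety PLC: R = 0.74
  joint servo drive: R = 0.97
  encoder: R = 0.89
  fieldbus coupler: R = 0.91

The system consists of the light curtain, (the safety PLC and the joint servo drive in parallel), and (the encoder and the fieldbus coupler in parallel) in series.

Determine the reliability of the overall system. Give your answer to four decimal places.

0.8252

Parallel (safety PLC and joint servo drive): 1 − (1 − 0.740000)(1 − 0.970000) = 0.992200
Parallel (encoder and fieldbus coupler): 1 − (1 − 0.890000)(1 − 0.910000) = 0.990100
Series (light curtain, [0.992200], and [0.990100]): 0.840000 × 0.992200 × 0.990100 = 0.8252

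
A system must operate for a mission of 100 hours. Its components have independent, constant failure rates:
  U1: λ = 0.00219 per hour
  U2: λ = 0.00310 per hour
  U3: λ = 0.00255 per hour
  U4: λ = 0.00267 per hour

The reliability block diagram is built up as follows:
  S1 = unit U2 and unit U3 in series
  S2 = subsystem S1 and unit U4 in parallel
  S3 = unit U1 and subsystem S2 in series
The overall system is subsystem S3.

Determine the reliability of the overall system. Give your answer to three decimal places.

R(U1) = exp(−0.00219 × 100) = 0.80332
R(U2) = exp(−0.00310 × 100) = 0.73345
R(U3) = exp(−0.00255 × 100) = 0.77492
R(U4) = exp(−0.00267 × 100) = 0.76567
Series (U2 and U3): 0.73345 × 0.77492 = 0.56837
Parallel ([0.56837] and U4): 1 − (1 − 0.56837)(1 − 0.76567) = 0.89886
Series (U1 and [0.89886]): 0.80332 × 0.89886 = 0.722

0.722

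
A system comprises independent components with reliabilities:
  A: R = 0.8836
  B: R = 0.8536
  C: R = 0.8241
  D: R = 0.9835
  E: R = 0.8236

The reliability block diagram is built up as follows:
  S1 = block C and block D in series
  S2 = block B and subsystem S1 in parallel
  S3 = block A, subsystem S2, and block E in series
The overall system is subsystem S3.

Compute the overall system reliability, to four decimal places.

Series (C and D): 0.824100 × 0.983500 = 0.810502
Parallel (B and [0.810502]): 1 − (1 − 0.853600)(1 − 0.810502) = 0.972257
Series (A, [0.972257], and E): 0.883600 × 0.972257 × 0.823600 = 0.7075

0.7075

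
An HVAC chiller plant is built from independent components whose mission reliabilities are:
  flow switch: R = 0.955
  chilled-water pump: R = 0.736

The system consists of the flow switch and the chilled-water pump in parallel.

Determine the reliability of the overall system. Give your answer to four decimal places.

0.9881

Parallel (flow switch and chilled-water pump): 1 − (1 − 0.955000)(1 − 0.736000) = 0.9881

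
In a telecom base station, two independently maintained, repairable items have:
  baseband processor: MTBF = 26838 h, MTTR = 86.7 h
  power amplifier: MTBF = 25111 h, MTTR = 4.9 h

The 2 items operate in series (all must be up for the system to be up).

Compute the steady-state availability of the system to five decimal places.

0.99659

A(baseband processor) = MTBF/(MTBF+MTTR) = 26838/(26838+86.7) = 0.996780
A(power amplifier) = MTBF/(MTBF+MTTR) = 25111/(25111+4.9) = 0.999805
Series availability: 0.996780 × 0.999805 = 0.99659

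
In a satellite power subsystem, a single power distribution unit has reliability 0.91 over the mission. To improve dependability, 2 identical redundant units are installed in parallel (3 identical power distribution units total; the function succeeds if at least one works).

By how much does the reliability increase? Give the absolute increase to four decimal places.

0.0893

R_before = 0.91
R_after = 1 − (1 − 0.91)^3 = 0.9993
ΔR = 0.9993 − 0.91 = 0.0893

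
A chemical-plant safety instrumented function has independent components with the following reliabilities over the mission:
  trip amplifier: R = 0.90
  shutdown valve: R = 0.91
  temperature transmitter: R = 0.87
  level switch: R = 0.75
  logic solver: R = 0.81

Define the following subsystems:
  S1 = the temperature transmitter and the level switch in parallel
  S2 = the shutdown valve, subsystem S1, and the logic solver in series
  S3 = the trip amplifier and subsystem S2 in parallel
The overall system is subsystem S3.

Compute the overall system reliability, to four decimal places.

Parallel (temperature transmitter and level switch): 1 − (1 − 0.870000)(1 − 0.750000) = 0.967500
Series (shutdown valve, [0.967500], and logic solver): 0.910000 × 0.967500 × 0.810000 = 0.713144
Parallel (trip amplifier and [0.713144]): 1 − (1 − 0.900000)(1 − 0.713144) = 0.9713

0.9713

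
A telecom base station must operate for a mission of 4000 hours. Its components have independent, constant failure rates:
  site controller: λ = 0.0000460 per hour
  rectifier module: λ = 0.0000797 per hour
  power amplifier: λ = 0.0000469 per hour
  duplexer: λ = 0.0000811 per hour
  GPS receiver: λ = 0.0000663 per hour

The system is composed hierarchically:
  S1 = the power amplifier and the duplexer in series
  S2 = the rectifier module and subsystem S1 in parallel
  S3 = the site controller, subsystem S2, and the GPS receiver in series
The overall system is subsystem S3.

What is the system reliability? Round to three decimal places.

0.568

R(site controller) = exp(−0.0000460 × 4000) = 0.83194
R(rectifier module) = exp(−0.0000797 × 4000) = 0.72702
R(power amplifier) = exp(−0.0000469 × 4000) = 0.82895
R(duplexer) = exp(−0.0000811 × 4000) = 0.72296
R(GPS receiver) = exp(−0.0000663 × 4000) = 0.76705
Series (power amplifier and duplexer): 0.82895 × 0.72296 = 0.59930
Parallel (rectifier module and [0.59930]): 1 − (1 − 0.72702)(1 − 0.59930) = 0.89062
Series (site controller, [0.89062], and GPS receiver): 0.83194 × 0.89062 × 0.76705 = 0.568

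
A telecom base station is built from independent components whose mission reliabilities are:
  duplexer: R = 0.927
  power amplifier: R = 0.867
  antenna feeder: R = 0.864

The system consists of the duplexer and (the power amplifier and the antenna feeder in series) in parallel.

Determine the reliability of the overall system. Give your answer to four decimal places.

0.9817

Series (power amplifier and antenna feeder): 0.867000 × 0.864000 = 0.749088
Parallel (duplexer and [0.749088]): 1 − (1 − 0.927000)(1 − 0.749088) = 0.9817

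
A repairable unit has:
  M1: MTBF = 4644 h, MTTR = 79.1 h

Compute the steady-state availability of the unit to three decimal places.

A(M1) = MTBF/(MTBF+MTTR) = 4644/(4644+79.1) = 0.983

0.983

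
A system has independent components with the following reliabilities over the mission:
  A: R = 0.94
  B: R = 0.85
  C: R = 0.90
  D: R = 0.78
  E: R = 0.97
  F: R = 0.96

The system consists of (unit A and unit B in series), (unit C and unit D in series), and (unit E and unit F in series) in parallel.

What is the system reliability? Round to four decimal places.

Series (A and B): 0.940000 × 0.850000 = 0.799000
Series (C and D): 0.900000 × 0.780000 = 0.702000
Series (E and F): 0.970000 × 0.960000 = 0.931200
Parallel ([0.799000], [0.702000], and [0.931200]): 1 − (1 − 0.799000)(1 − 0.702000)(1 − 0.931200) = 0.9959

0.9959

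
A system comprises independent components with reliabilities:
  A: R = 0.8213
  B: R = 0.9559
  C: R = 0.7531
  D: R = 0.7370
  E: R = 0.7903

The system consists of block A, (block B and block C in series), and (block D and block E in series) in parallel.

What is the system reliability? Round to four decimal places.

Series (B and C): 0.955900 × 0.753100 = 0.719888
Series (D and E): 0.737000 × 0.790300 = 0.582451
Parallel (A, [0.719888], and [0.582451]): 1 − (1 − 0.821300)(1 − 0.719888)(1 − 0.582451) = 0.9791

0.9791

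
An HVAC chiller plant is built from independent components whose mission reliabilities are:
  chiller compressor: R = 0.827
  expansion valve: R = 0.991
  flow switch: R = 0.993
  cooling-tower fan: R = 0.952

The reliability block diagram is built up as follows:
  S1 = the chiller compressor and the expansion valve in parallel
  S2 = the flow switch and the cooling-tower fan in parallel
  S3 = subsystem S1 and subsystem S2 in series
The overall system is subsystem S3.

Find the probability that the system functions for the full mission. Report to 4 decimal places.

Parallel (chiller compressor and expansion valve): 1 − (1 − 0.827000)(1 − 0.991000) = 0.998443
Parallel (flow switch and cooling-tower fan): 1 − (1 − 0.993000)(1 − 0.952000) = 0.999664
Series ([0.998443] and [0.999664]): 0.998443 × 0.999664 = 0.9981

0.9981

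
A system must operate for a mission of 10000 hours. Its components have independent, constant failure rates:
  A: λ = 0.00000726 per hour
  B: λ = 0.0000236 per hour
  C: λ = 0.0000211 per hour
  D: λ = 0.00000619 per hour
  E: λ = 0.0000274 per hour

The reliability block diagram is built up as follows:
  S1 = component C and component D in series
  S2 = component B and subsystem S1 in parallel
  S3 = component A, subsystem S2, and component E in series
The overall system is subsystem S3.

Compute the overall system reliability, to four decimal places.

R(A) = exp(−0.00000726 × 10000) = 0.929973
R(B) = exp(−0.0000236 × 10000) = 0.789781
R(C) = exp(−0.0000211 × 10000) = 0.809774
R(D) = exp(−0.00000619 × 10000) = 0.939977
R(E) = exp(−0.0000274 × 10000) = 0.760332
Series (C and D): 0.809774 × 0.939977 = 0.761169
Parallel (B and [0.761169]): 1 − (1 − 0.789781)(1 − 0.761169) = 0.949793
Series (A, [0.949793], and E): 0.929973 × 0.949793 × 0.760332 = 0.6716

0.6716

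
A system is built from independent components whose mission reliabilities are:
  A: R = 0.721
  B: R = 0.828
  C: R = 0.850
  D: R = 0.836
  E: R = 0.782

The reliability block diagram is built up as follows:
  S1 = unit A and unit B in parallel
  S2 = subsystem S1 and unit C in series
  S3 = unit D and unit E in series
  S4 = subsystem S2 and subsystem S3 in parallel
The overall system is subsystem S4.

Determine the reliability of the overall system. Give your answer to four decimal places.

Parallel (A and B): 1 − (1 − 0.721000)(1 − 0.828000) = 0.952012
Series ([0.952012] and C): 0.952012 × 0.850000 = 0.809210
Series (D and E): 0.836000 × 0.782000 = 0.653752
Parallel ([0.809210] and [0.653752]): 1 − (1 − 0.809210)(1 − 0.653752) = 0.9339

0.9339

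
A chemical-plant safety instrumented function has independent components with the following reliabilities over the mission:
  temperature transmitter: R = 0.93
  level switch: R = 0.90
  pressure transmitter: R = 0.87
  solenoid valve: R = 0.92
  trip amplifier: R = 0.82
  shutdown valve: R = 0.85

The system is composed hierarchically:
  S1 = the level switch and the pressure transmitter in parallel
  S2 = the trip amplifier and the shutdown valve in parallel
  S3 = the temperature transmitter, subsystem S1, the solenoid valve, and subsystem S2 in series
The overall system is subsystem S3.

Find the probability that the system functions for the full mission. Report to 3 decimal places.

Parallel (level switch and pressure transmitter): 1 − (1 − 0.90000)(1 − 0.87000) = 0.98700
Parallel (trip amplifier and shutdown valve): 1 − (1 − 0.82000)(1 − 0.85000) = 0.97300
Series (temperature transmitter, [0.98700], solenoid valve, and [0.97300]): 0.93000 × 0.98700 × 0.92000 × 0.97300 = 0.822

0.822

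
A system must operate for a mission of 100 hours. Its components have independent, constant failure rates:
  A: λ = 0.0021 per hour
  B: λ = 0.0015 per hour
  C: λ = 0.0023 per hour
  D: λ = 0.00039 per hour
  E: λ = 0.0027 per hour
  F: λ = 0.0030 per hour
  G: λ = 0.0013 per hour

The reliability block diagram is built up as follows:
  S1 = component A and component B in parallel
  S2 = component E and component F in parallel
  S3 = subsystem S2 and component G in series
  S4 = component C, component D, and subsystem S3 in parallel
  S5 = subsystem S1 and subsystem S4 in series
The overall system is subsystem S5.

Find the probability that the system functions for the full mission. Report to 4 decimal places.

0.9723

R(A) = exp(−0.0021 × 100) = 0.810584
R(B) = exp(−0.0015 × 100) = 0.860708
R(C) = exp(−0.0023 × 100) = 0.794534
R(D) = exp(−0.00039 × 100) = 0.961751
R(E) = exp(−0.0027 × 100) = 0.763379
R(F) = exp(−0.0030 × 100) = 0.740818
R(G) = exp(−0.0013 × 100) = 0.878095
Parallel (A and B): 1 − (1 − 0.810584)(1 − 0.860708) = 0.973616
Parallel (E and F): 1 − (1 − 0.763379)(1 − 0.740818) = 0.938672
Series ([0.938672] and G): 0.938672 × 0.878095 = 0.824243
Parallel (C, D, and [0.824243]): 1 − (1 − 0.794534)(1 − 0.961751)(1 − 0.824243) = 0.998619
Series ([0.973616] and [0.998619]): 0.973616 × 0.998619 = 0.9723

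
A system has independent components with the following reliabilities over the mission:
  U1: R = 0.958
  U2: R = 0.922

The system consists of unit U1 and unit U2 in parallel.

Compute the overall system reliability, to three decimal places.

0.997

Parallel (U1 and U2): 1 − (1 − 0.95800)(1 − 0.92200) = 0.997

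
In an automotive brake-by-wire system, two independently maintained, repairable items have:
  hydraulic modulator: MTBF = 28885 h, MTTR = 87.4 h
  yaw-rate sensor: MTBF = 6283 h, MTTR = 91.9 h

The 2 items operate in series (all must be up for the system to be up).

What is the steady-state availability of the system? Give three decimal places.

A(hydraulic modulator) = MTBF/(MTBF+MTTR) = 28885/(28885+87.4) = 0.996983
A(yaw-rate sensor) = MTBF/(MTBF+MTTR) = 6283/(6283+91.9) = 0.985584
Series availability: 0.996983 × 0.985584 = 0.983

0.983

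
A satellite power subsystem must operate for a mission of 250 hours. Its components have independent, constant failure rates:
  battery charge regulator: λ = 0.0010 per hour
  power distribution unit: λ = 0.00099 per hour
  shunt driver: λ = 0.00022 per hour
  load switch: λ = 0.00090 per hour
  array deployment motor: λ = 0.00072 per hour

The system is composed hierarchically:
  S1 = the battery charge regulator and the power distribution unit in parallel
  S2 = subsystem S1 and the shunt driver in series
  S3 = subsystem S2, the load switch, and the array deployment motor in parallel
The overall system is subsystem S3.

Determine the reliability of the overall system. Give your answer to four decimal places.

R(battery charge regulator) = exp(−0.0010 × 250) = 0.778801
R(power distribution unit) = exp(−0.00099 × 250) = 0.780750
R(shunt driver) = exp(−0.00022 × 250) = 0.946485
R(load switch) = exp(−0.00090 × 250) = 0.798516
R(array deployment motor) = exp(−0.00072 × 250) = 0.835270
Parallel (battery charge regulator and power distribution unit): 1 − (1 − 0.778801)(1 − 0.780750) = 0.951502
Series ([0.951502] and shunt driver): 0.951502 × 0.946485 = 0.900582
Parallel ([0.900582], load switch, and array deployment motor): 1 − (1 − 0.900582)(1 − 0.798516)(1 − 0.835270) = 0.9967

0.9967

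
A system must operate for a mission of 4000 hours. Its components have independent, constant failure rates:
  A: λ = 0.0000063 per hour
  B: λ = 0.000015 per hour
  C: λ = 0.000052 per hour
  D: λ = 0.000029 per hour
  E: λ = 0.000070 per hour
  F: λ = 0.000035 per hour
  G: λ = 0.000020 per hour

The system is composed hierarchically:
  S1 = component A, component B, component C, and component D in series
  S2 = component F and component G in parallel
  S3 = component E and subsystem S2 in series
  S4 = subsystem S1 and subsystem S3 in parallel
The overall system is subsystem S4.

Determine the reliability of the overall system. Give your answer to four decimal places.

0.9154

R(A) = exp(−0.0000063 × 4000) = 0.975115
R(B) = exp(−0.000015 × 4000) = 0.941765
R(C) = exp(−0.000052 × 4000) = 0.812207
R(D) = exp(−0.000029 × 4000) = 0.890475
R(E) = exp(−0.000070 × 4000) = 0.755784
R(F) = exp(−0.000035 × 4000) = 0.869358
R(G) = exp(−0.000020 × 4000) = 0.923116
Series (A, B, C, and D): 0.975115 × 0.941765 × 0.812207 × 0.890475 = 0.664182
Parallel (F and G): 1 − (1 − 0.869358)(1 − 0.923116) = 0.989956
Series (E and [0.989956]): 0.755784 × 0.989956 = 0.748193
Parallel ([0.664182] and [0.748193]): 1 − (1 − 0.664182)(1 − 0.748193) = 0.9154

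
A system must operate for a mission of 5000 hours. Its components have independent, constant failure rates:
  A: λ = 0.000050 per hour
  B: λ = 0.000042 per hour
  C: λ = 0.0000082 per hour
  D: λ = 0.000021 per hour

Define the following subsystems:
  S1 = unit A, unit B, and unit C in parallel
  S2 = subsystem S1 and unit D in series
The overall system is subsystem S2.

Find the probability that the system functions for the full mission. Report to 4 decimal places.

R(A) = exp(−0.000050 × 5000) = 0.778801
R(B) = exp(−0.000042 × 5000) = 0.810584
R(C) = exp(−0.0000082 × 5000) = 0.959829
R(D) = exp(−0.000021 × 5000) = 0.900325
Parallel (A, B, and C): 1 − (1 − 0.778801)(1 − 0.810584)(1 − 0.959829) = 0.998317
Series ([0.998317] and D): 0.998317 × 0.900325 = 0.8988

0.8988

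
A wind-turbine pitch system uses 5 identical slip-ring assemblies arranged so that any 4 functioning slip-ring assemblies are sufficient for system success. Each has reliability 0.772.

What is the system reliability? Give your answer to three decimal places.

0.679

R = Σ_{i=4}^{5} C(5,i) p^i (1−p)^{5−i} with p = 0.772
C(5,4)·0.772^4·0.228^1 = 0.40492
C(5,5)·0.772^5·0.228^0 = 0.27421
Sum = 0.679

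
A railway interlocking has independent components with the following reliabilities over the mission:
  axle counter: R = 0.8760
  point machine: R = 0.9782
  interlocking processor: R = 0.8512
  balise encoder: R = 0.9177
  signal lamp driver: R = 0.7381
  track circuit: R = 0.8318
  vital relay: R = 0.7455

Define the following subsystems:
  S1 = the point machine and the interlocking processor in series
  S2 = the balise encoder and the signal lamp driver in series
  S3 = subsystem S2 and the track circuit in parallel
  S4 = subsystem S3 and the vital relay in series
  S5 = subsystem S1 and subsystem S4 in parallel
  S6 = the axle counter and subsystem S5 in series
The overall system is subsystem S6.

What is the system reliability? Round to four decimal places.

Series (point machine and interlocking processor): 0.978200 × 0.851200 = 0.832644
Series (balise encoder and signal lamp driver): 0.917700 × 0.738100 = 0.677354
Parallel ([0.677354] and track circuit): 1 − (1 − 0.677354)(1 − 0.831800) = 0.945731
Series ([0.945731] and vital relay): 0.945731 × 0.745500 = 0.705042
Parallel ([0.832644] and [0.705042]): 1 − (1 − 0.832644)(1 − 0.705042) = 0.950637
Series (axle counter and [0.950637]): 0.876000 × 0.950637 = 0.8328

0.8328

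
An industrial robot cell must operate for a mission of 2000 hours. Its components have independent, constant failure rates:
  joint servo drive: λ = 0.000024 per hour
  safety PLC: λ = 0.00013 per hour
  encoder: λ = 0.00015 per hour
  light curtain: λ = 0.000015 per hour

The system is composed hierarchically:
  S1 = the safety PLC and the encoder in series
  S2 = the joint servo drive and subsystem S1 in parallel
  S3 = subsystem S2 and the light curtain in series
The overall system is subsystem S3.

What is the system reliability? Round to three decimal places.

0.951

R(joint servo drive) = exp(−0.000024 × 2000) = 0.95313
R(safety PLC) = exp(−0.00013 × 2000) = 0.77105
R(encoder) = exp(−0.00015 × 2000) = 0.74082
R(light curtain) = exp(−0.000015 × 2000) = 0.97045
Series (safety PLC and encoder): 0.77105 × 0.74082 = 0.57121
Parallel (joint servo drive and [0.57121]): 1 − (1 − 0.95313)(1 − 0.57121) = 0.97990
Series ([0.97990] and light curtain): 0.97990 × 0.97045 = 0.951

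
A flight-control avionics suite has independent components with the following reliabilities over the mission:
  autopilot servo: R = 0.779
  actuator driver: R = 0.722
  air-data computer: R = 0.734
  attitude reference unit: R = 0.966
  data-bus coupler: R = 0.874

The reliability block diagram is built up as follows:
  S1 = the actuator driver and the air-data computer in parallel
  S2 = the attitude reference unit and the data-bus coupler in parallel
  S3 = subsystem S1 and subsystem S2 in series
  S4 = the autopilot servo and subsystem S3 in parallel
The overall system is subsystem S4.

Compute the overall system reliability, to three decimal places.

0.983

Parallel (actuator driver and air-data computer): 1 − (1 − 0.72200)(1 − 0.73400) = 0.92605
Parallel (attitude reference unit and data-bus coupler): 1 − (1 − 0.96600)(1 − 0.87400) = 0.99572
Series ([0.92605] and [0.99572]): 0.92605 × 0.99572 = 0.92209
Parallel (autopilot servo and [0.92209]): 1 − (1 − 0.77900)(1 − 0.92209) = 0.983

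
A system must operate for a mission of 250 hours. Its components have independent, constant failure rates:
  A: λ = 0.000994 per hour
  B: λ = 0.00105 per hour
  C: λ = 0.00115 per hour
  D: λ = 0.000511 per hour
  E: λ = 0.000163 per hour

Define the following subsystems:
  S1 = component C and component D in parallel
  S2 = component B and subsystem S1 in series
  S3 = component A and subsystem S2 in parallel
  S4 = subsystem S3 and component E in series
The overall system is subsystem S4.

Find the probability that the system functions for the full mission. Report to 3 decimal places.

0.906

R(A) = exp(−0.000994 × 250) = 0.77997
R(B) = exp(−0.00105 × 250) = 0.76913
R(C) = exp(−0.00115 × 250) = 0.75014
R(D) = exp(−0.000511 × 250) = 0.88007
R(E) = exp(−0.000163 × 250) = 0.96007
Parallel (C and D): 1 − (1 − 0.75014)(1 − 0.88007) = 0.97003
Series (B and [0.97003]): 0.76913 × 0.97003 = 0.74608
Parallel (A and [0.74608]): 1 − (1 − 0.77997)(1 − 0.74608) = 0.94413
Series ([0.94413] and E): 0.94413 × 0.96007 = 0.906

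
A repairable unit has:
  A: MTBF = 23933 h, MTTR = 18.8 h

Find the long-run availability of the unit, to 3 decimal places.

A(A) = MTBF/(MTBF+MTTR) = 23933/(23933+18.8) = 0.999

0.999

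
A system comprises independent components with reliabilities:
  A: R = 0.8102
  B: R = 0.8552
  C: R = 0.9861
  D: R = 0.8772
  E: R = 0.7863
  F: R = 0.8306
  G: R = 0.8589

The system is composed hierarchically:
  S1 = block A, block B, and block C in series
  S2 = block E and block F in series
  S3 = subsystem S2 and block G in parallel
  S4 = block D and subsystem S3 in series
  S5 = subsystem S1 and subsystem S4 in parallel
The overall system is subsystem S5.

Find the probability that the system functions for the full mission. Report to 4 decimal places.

Series (A, B, and C): 0.810200 × 0.855200 × 0.986100 = 0.683252
Series (E and F): 0.786300 × 0.830600 = 0.653101
Parallel ([0.653101] and G): 1 − (1 − 0.653101)(1 − 0.858900) = 0.951053
Series (D and [0.951053]): 0.877200 × 0.951053 = 0.834264
Parallel ([0.683252] and [0.834264]): 1 − (1 − 0.683252)(1 − 0.834264) = 0.9475

0.9475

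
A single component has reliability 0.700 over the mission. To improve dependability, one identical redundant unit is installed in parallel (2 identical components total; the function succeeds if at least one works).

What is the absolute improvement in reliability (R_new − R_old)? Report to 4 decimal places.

0.2100

R_before = 0.700
R_after = 1 − (1 − 0.700)^2 = 0.9100
ΔR = 0.9100 − 0.700 = 0.2100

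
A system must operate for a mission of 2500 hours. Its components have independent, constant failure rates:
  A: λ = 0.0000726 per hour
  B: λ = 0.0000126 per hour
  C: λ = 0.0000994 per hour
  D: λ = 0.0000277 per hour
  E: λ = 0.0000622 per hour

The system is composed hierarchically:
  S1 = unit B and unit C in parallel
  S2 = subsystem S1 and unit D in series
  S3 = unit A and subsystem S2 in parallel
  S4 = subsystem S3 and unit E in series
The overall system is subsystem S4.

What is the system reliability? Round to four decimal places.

0.8456

R(A) = exp(−0.0000726 × 2500) = 0.834018
R(B) = exp(−0.0000126 × 2500) = 0.968991
R(C) = exp(−0.0000994 × 2500) = 0.779970
R(D) = exp(−0.0000277 × 2500) = 0.933093
R(E) = exp(−0.0000622 × 2500) = 0.855987
Parallel (B and C): 1 − (1 − 0.968991)(1 − 0.779970) = 0.993177
Series ([0.993177] and D): 0.993177 × 0.933093 = 0.926727
Parallel (A and [0.926727]): 1 − (1 − 0.834018)(1 − 0.926727) = 0.987838
Series ([0.987838] and E): 0.987838 × 0.855987 = 0.8456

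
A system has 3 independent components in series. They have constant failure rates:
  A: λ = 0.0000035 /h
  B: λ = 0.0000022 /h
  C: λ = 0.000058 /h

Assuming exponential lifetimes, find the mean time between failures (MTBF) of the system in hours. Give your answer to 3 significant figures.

Series of exponential components: λ_sys = Σ λ_i
λ_sys = 0.0000035 + 0.0000022 + 0.000058 = 6.3700e-05 /h
MTBF = 1 / λ_sys = 15700 h

15700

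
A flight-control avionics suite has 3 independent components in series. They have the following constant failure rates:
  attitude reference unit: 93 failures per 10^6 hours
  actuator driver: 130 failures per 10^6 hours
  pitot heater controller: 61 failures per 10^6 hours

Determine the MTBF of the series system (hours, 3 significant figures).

Series of exponential components: λ_sys = Σ λ_i
λ_sys = 0.000093 + 0.00013 + 0.000061 = 2.8400e-04 /h
MTBF = 1 / λ_sys = 3520 h

3520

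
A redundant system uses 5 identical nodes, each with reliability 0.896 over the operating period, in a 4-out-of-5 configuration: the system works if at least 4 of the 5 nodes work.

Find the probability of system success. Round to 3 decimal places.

0.913

R = Σ_{i=4}^{5} C(5,i) p^i (1−p)^{5−i} with p = 0.896
C(5,4)·0.896^4·0.104^1 = 0.33515
C(5,5)·0.896^5·0.104^0 = 0.57748
Sum = 0.913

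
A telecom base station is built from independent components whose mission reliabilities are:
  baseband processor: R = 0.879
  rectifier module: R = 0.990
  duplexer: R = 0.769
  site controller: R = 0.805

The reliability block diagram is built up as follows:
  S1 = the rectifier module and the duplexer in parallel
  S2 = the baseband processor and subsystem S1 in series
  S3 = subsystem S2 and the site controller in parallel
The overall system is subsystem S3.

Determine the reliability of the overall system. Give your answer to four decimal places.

0.9760

Parallel (rectifier module and duplexer): 1 − (1 − 0.990000)(1 − 0.769000) = 0.997690
Series (baseband processor and [0.997690]): 0.879000 × 0.997690 = 0.876970
Parallel ([0.876970] and site controller): 1 − (1 − 0.876970)(1 − 0.805000) = 0.9760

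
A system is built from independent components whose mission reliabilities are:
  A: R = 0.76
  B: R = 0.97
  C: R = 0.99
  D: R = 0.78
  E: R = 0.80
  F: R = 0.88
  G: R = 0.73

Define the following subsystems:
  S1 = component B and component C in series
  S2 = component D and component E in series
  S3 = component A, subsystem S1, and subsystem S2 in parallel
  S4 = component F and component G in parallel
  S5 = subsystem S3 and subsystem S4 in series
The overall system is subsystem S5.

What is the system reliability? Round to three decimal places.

Series (B and C): 0.97000 × 0.99000 = 0.96030
Series (D and E): 0.78000 × 0.80000 = 0.62400
Parallel (A, [0.96030], and [0.62400]): 1 − (1 − 0.76000)(1 − 0.96030)(1 − 0.62400) = 0.99642
Parallel (F and G): 1 − (1 − 0.88000)(1 − 0.73000) = 0.96760
Series ([0.99642] and [0.96760]): 0.99642 × 0.96760 = 0.964

0.964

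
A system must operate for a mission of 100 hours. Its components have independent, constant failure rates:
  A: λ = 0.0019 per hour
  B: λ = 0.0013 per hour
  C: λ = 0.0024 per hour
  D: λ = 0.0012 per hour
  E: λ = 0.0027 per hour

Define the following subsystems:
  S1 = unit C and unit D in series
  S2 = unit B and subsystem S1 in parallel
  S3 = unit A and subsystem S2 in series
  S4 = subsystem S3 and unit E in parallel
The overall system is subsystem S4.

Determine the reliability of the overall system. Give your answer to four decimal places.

0.9518

R(A) = exp(−0.0019 × 100) = 0.826959
R(B) = exp(−0.0013 × 100) = 0.878095
R(C) = exp(−0.0024 × 100) = 0.786628
R(D) = exp(−0.0012 × 100) = 0.886920
R(E) = exp(−0.0027 × 100) = 0.763379
Series (C and D): 0.786628 × 0.886920 = 0.697676
Parallel (B and [0.697676]): 1 − (1 − 0.878095)(1 − 0.697676) = 0.963145
Series (A and [0.963145]): 0.826959 × 0.963145 = 0.796481
Parallel ([0.796481] and E): 1 − (1 − 0.796481)(1 − 0.763379) = 0.9518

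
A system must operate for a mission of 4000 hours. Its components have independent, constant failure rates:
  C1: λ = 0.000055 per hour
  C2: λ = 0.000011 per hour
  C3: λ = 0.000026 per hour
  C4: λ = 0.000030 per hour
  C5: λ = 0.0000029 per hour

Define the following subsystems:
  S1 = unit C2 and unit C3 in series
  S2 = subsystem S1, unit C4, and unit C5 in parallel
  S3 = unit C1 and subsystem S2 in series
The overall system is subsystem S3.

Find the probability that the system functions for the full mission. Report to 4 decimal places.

R(C1) = exp(−0.000055 × 4000) = 0.802519
R(C2) = exp(−0.000011 × 4000) = 0.956954
R(C3) = exp(−0.000026 × 4000) = 0.901225
R(C4) = exp(−0.000030 × 4000) = 0.886920
R(C5) = exp(−0.0000029 × 4000) = 0.988467
Series (C2 and C3): 0.956954 × 0.901225 = 0.862431
Parallel ([0.862431], C4, and C5): 1 − (1 − 0.862431)(1 − 0.886920)(1 − 0.988467) = 0.999821
Series (C1 and [0.999821]): 0.802519 × 0.999821 = 0.8024

0.8024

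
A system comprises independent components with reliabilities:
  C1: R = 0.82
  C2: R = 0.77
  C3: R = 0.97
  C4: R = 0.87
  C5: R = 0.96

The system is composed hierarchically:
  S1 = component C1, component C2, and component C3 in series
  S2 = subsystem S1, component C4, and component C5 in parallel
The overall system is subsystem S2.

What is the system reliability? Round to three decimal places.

0.998

Series (C1, C2, and C3): 0.82000 × 0.77000 × 0.97000 = 0.61246
Parallel ([0.61246], C4, and C5): 1 − (1 − 0.61246)(1 − 0.87000)(1 − 0.96000) = 0.998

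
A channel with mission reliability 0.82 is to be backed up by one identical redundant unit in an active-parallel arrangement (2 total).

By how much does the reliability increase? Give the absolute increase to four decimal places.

0.1476

R_before = 0.82
R_after = 1 − (1 − 0.82)^2 = 0.9676
ΔR = 0.9676 − 0.82 = 0.1476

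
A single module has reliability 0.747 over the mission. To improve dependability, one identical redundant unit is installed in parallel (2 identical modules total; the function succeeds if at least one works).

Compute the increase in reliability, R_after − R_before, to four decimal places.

R_before = 0.747
R_after = 1 − (1 − 0.747)^2 = 0.9360
ΔR = 0.9360 − 0.747 = 0.1890

0.1890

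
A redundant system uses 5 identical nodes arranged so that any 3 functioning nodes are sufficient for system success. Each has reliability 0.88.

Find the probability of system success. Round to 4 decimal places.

0.9857

R = Σ_{i=3}^{5} C(5,i) p^i (1−p)^{5−i} with p = 0.88
C(5,3)·0.88^3·0.12^2 = 0.098132
C(5,4)·0.88^4·0.12^1 = 0.359817
C(5,5)·0.88^5·0.12^0 = 0.527732
Sum = 0.9857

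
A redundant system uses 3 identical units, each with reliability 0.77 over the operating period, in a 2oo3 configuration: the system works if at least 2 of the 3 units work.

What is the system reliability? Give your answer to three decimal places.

0.866

R = Σ_{i=2}^{3} C(3,i) p^i (1−p)^{3−i} with p = 0.77
C(3,2)·0.77^2·0.23^1 = 0.40910
C(3,3)·0.77^3·0.23^0 = 0.45653
Sum = 0.866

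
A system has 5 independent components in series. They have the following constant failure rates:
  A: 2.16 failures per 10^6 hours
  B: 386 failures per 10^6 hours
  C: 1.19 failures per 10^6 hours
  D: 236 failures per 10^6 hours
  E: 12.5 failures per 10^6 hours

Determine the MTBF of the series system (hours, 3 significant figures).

Series of exponential components: λ_sys = Σ λ_i
λ_sys = 0.00000216 + 0.000386 + 0.00000119 + 0.000236 + 0.0000125 = 6.3785e-04 /h
MTBF = 1 / λ_sys = 1570 h

1570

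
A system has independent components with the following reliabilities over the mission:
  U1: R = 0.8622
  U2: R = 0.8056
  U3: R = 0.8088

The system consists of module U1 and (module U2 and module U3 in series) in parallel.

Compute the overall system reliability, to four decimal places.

0.9520

Series (U2 and U3): 0.805600 × 0.808800 = 0.651569
Parallel (U1 and [0.651569]): 1 − (1 − 0.862200)(1 − 0.651569) = 0.9520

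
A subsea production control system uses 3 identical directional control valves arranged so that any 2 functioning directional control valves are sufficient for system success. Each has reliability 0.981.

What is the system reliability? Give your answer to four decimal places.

R = Σ_{i=2}^{3} C(3,i) p^i (1−p)^{3−i} with p = 0.981
C(3,2)·0.981^2·0.019^1 = 0.054855
C(3,3)·0.981^3·0.019^0 = 0.944076
Sum = 0.9989

0.9989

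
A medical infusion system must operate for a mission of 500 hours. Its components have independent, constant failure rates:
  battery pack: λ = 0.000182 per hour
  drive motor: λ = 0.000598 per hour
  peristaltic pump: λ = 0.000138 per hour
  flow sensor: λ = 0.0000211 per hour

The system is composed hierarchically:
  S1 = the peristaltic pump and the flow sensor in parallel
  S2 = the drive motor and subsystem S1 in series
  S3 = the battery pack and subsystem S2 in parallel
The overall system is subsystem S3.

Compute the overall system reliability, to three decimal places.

0.977

R(battery pack) = exp(−0.000182 × 500) = 0.91302
R(drive motor) = exp(−0.000598 × 500) = 0.74156
R(peristaltic pump) = exp(−0.000138 × 500) = 0.93333
R(flow sensor) = exp(−0.0000211 × 500) = 0.98951
Parallel (peristaltic pump and flow sensor): 1 − (1 − 0.93333)(1 − 0.98951) = 0.99930
Series (drive motor and [0.99930]): 0.74156 × 0.99930 = 0.74104
Parallel (battery pack and [0.74104]): 1 − (1 − 0.91302)(1 − 0.74104) = 0.977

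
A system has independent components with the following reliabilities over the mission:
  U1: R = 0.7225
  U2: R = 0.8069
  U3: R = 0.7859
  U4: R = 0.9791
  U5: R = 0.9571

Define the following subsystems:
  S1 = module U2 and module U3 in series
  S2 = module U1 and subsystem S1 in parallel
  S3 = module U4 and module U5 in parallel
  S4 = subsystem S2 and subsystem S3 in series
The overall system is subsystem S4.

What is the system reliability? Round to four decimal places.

0.8977

Series (U2 and U3): 0.806900 × 0.785900 = 0.634143
Parallel (U1 and [0.634143]): 1 − (1 − 0.722500)(1 − 0.634143) = 0.898475
Parallel (U4 and U5): 1 − (1 − 0.979100)(1 − 0.957100) = 0.999103
Series ([0.898475] and [0.999103]): 0.898475 × 0.999103 = 0.8977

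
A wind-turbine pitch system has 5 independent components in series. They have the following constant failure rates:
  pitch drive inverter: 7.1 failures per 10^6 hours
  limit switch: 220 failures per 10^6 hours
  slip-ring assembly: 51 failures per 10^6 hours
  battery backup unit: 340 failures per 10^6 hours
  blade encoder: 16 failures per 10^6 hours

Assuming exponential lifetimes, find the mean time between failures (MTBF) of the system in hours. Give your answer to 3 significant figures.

1580

Series of exponential components: λ_sys = Σ λ_i
λ_sys = 0.0000071 + 0.00022 + 0.000051 + 0.00034 + 0.000016 = 6.3410e-04 /h
MTBF = 1 / λ_sys = 1580 h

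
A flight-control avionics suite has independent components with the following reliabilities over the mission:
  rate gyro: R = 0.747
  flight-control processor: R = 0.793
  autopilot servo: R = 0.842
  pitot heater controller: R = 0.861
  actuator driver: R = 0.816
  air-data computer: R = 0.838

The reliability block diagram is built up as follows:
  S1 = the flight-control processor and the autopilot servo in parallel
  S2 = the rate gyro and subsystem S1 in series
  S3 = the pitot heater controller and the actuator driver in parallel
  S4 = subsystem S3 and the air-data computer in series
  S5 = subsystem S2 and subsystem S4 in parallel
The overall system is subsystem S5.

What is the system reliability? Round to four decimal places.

Parallel (flight-control processor and autopilot servo): 1 − (1 − 0.793000)(1 − 0.842000) = 0.967294
Series (rate gyro and [0.967294]): 0.747000 × 0.967294 = 0.722569
Parallel (pitot heater controller and actuator driver): 1 − (1 − 0.861000)(1 − 0.816000) = 0.974424
Series ([0.974424] and air-data computer): 0.974424 × 0.838000 = 0.816567
Parallel ([0.722569] and [0.816567]): 1 − (1 − 0.722569)(1 − 0.816567) = 0.9491

0.9491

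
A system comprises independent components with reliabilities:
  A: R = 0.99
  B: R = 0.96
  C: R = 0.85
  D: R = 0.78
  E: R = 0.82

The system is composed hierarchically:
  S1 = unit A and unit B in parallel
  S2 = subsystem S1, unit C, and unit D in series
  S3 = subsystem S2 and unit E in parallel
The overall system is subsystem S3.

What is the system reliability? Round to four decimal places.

Parallel (A and B): 1 − (1 − 0.990000)(1 − 0.960000) = 0.999600
Series ([0.999600], C, and D): 0.999600 × 0.850000 × 0.780000 = 0.662735
Parallel ([0.662735] and E): 1 − (1 − 0.662735)(1 − 0.820000) = 0.9393

0.9393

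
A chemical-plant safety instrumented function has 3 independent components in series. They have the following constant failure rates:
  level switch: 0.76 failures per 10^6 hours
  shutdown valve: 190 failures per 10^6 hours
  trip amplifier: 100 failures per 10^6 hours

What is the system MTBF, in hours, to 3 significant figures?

3440

Series of exponential components: λ_sys = Σ λ_i
λ_sys = 0.00000076 + 0.00019 + 0.00010 = 2.9076e-04 /h
MTBF = 1 / λ_sys = 3440 h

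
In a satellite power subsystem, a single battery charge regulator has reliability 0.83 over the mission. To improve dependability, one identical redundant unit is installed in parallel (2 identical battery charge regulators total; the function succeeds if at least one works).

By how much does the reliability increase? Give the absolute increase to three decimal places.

R_before = 0.83
R_after = 1 − (1 − 0.83)^2 = 0.971
ΔR = 0.971 − 0.83 = 0.141

0.141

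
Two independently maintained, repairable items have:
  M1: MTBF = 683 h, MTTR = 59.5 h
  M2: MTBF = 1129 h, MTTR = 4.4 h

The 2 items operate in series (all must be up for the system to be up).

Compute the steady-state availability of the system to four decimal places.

0.9163

A(M1) = MTBF/(MTBF+MTTR) = 683/(683+59.5) = 0.919865
A(M2) = MTBF/(MTBF+MTTR) = 1129/(1129+4.4) = 0.996118
Series availability: 0.919865 × 0.996118 = 0.9163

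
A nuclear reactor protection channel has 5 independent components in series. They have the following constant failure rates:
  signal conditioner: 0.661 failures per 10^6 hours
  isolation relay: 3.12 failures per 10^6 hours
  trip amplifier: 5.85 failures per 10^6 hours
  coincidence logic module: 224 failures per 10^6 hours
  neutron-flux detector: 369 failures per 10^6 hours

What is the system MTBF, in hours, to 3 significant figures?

1660

Series of exponential components: λ_sys = Σ λ_i
λ_sys = 0.000000661 + 0.00000312 + 0.00000585 + 0.000224 + 0.000369 = 6.0263e-04 /h
MTBF = 1 / λ_sys = 1660 h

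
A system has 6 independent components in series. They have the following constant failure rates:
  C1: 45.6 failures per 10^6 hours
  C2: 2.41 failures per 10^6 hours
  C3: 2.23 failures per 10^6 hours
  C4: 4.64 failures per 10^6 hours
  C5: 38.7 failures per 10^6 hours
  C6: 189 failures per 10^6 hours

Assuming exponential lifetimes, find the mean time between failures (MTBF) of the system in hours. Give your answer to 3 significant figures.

3540

Series of exponential components: λ_sys = Σ λ_i
λ_sys = 0.0000456 + 0.00000241 + 0.00000223 + 0.00000464 + 0.0000387 + 0.000189 = 2.8258e-04 /h
MTBF = 1 / λ_sys = 3540 h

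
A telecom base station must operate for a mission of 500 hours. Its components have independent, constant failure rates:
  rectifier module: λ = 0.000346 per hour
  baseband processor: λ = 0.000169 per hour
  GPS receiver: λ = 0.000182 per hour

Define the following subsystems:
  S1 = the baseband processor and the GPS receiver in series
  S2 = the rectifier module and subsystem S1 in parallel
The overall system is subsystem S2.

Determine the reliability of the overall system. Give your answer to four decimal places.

0.9744

R(rectifier module) = exp(−0.000346 × 500) = 0.841138
R(baseband processor) = exp(−0.000169 × 500) = 0.918972
R(GPS receiver) = exp(−0.000182 × 500) = 0.913018
Series (baseband processor and GPS receiver): 0.918972 × 0.913018 = 0.839038
Parallel (rectifier module and [0.839038]): 1 − (1 − 0.841138)(1 − 0.839038) = 0.9744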